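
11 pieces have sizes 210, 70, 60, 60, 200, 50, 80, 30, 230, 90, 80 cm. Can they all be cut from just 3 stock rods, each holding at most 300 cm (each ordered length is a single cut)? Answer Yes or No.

Total = 1160 cm; ⌈1160/300⌉ = 4.
At least 4 stock rods are required, but only 3 are allowed.

No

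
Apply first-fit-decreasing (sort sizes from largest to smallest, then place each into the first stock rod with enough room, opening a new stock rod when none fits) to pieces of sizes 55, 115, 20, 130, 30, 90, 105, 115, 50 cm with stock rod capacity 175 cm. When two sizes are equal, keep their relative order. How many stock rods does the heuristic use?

5

Sorted descending: 130, 115, 115, 105, 90, 55, 50, 30, 20.
  130 → stock rod 1 (new)  [load 130/175]
  115 → stock rod 2 (new)  [load 115/175]
  115 → stock rod 3 (new)  [load 115/175]
  105 → stock rod 4 (new)  [load 105/175]
  90 → stock rod 5 (new)  [load 90/175]
  55 → stock rod 2  [load 170/175]
  50 → stock rod 3  [load 165/175]
  30 → stock rod 1  [load 160/175]
  20 → stock rod 4  [load 125/175]
5 stock rods opened.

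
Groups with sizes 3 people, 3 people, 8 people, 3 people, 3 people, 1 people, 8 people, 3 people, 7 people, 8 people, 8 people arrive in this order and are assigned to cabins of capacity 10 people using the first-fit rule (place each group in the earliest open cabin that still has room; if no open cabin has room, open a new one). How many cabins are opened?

  3 → cabin 1 (new)  [load 3/10]
  3 → cabin 1  [load 6/10]
  8 → cabin 2 (new)  [load 8/10]
  3 → cabin 1  [load 9/10]
  3 → cabin 3 (new)  [load 3/10]
  1 → cabin 1  [load 10/10]
  8 → cabin 4 (new)  [load 8/10]
  3 → cabin 3  [load 6/10]
  7 → cabin 5 (new)  [load 7/10]
  8 → cabin 6 (new)  [load 8/10]
  8 → cabin 7 (new)  [load 8/10]
7 cabins opened.

7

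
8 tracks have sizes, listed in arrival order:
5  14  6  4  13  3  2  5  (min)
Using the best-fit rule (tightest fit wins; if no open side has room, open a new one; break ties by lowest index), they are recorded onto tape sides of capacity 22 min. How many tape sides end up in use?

3

  5 → side 1 (new)  [load 5/22]
  14 → side 1  [load 19/22]
  6 → side 2 (new)  [load 6/22]
  4 → side 2  [load 10/22]
  13 → side 3 (new)  [load 13/22]
  3 → side 1  [load 22/22]
  2 → side 3  [load 15/22]
  5 → side 3  [load 20/22]
3 tape sides opened.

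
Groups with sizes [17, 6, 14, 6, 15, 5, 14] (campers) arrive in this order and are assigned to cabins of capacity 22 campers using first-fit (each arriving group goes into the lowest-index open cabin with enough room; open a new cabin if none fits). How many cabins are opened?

4

  17 → cabin 1 (new)  [load 17/22]
  6 → cabin 2 (new)  [load 6/22]
  14 → cabin 2  [load 20/22]
  6 → cabin 3 (new)  [load 6/22]
  15 → cabin 3  [load 21/22]
  5 → cabin 1  [load 22/22]
  14 → cabin 4 (new)  [load 14/22]
4 cabins opened.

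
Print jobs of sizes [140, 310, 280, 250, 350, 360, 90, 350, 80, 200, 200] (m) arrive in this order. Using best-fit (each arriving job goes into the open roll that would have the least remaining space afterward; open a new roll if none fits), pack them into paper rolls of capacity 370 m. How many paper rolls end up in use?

  140 → roll 1 (new)  [load 140/370]
  310 → roll 2 (new)  [load 310/370]
  280 → roll 3 (new)  [load 280/370]
  250 → roll 4 (new)  [load 250/370]
  350 → roll 5 (new)  [load 350/370]
  360 → roll 6 (new)  [load 360/370]
  90 → roll 3  [load 370/370]
  350 → roll 7 (new)  [load 350/370]
  80 → roll 4  [load 330/370]
  200 → roll 1  [load 340/370]
  200 → roll 8 (new)  [load 200/370]
8 paper rolls opened.

8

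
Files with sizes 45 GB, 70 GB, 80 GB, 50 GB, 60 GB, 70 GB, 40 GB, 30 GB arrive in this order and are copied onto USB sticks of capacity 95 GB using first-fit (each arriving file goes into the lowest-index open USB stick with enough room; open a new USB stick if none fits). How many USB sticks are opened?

  45 → USB stick 1 (new)  [load 45/95]
  70 → USB stick 2 (new)  [load 70/95]
  80 → USB stick 3 (new)  [load 80/95]
  50 → USB stick 1  [load 95/95]
  60 → USB stick 4 (new)  [load 60/95]
  70 → USB stick 5 (new)  [load 70/95]
  40 → USB stick 6 (new)  [load 40/95]
  30 → USB stick 4  [load 90/95]
6 USB sticks opened.

6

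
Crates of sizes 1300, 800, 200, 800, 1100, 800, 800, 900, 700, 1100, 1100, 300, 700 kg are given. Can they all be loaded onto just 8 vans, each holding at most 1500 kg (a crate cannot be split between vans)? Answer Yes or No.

No

Total = 10600 kg; ⌈10600/1500⌉ = 8.
9 crates each exceed half the capacity and cannot share a van, forcing at least 9 vans.
At least 9 vans are required, but only 8 are allowed.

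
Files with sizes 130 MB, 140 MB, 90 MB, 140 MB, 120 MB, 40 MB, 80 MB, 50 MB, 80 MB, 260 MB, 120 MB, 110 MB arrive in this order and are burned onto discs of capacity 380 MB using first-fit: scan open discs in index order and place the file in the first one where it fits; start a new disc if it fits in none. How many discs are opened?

4

  130 → disc 1 (new)  [load 130/380]
  140 → disc 1  [load 270/380]
  90 → disc 1  [load 360/380]
  140 → disc 2 (new)  [load 140/380]
  120 → disc 2  [load 260/380]
  40 → disc 2  [load 300/380]
  80 → disc 2  [load 380/380]
  50 → disc 3 (new)  [load 50/380]
  80 → disc 3  [load 130/380]
  260 → disc 4 (new)  [load 260/380]
  120 → disc 3  [load 250/380]
  110 → disc 3  [load 360/380]
4 discs opened.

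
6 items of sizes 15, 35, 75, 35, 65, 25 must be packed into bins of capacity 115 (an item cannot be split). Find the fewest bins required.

3

Total = 75 + 65 + 35 + 35 + 25 + 15 = 250.
Lower bound: ⌈250/115⌉ = 3 bins.
A packing using 3 bins:
  bin 1: 75 + 35 = 110
  bin 2: 65 + 35 + 15 = 115
  bin 3: 25 = 25
This matches the lower bound, so 3 is optimal.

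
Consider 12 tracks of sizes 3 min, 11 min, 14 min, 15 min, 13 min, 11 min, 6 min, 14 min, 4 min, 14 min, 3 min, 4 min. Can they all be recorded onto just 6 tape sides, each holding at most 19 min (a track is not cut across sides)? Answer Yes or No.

Total = 112 min; ⌈112/19⌉ = 6.
7 tracks each exceed half the capacity and cannot share a side, forcing at least 7 tape sides.
At least 7 tape sides are required, but only 6 are allowed.

No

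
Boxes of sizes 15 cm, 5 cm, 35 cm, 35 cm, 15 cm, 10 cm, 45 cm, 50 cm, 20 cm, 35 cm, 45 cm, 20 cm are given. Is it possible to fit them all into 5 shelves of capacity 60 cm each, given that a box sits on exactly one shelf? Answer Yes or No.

No

Total = 330 cm; ⌈330/60⌉ = 6.
At least 6 shelves are required, but only 5 are allowed.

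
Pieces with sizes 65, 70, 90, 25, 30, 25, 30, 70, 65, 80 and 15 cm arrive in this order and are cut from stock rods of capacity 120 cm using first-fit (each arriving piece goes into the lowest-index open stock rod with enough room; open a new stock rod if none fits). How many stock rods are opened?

  65 → stock rod 1 (new)  [load 65/120]
  70 → stock rod 2 (new)  [load 70/120]
  90 → stock rod 3 (new)  [load 90/120]
  25 → stock rod 1  [load 90/120]
  30 → stock rod 1  [load 120/120]
  25 → stock rod 2  [load 95/120]
  30 → stock rod 3  [load 120/120]
  70 → stock rod 4 (new)  [load 70/120]
  65 → stock rod 5 (new)  [load 65/120]
  80 → stock rod 6 (new)  [load 80/120]
  15 → stock rod 2  [load 110/120]
6 stock rods opened.

6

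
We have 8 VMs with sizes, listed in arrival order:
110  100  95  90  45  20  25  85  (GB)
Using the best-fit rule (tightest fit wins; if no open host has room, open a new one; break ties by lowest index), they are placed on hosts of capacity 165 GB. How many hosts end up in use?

  110 → host 1 (new)  [load 110/165]
  100 → host 2 (new)  [load 100/165]
  95 → host 3 (new)  [load 95/165]
  90 → host 4 (new)  [load 90/165]
  45 → host 1  [load 155/165]
  20 → host 2  [load 120/165]
  25 → host 2  [load 145/165]
  85 → host 5 (new)  [load 85/165]
5 hosts opened.

5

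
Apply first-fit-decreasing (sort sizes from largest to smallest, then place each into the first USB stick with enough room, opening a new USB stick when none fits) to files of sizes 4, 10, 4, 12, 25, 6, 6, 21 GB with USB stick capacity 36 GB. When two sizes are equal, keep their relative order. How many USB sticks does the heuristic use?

Sorted descending: 25, 21, 12, 10, 6, 6, 4, 4.
  25 → USB stick 1 (new)  [load 25/36]
  21 → USB stick 2 (new)  [load 21/36]
  12 → USB stick 2  [load 33/36]
  10 → USB stick 1  [load 35/36]
  6 → USB stick 3 (new)  [load 6/36]
  6 → USB stick 3  [load 12/36]
  4 → USB stick 3  [load 16/36]
  4 → USB stick 3  [load 20/36]
3 USB sticks opened.

3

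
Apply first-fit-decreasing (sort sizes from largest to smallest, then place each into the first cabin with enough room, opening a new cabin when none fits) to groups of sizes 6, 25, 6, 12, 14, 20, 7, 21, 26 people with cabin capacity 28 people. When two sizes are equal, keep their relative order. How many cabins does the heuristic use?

6

Sorted descending: 26, 25, 21, 20, 14, 12, 7, 6, 6.
  26 → cabin 1 (new)  [load 26/28]
  25 → cabin 2 (new)  [load 25/28]
  21 → cabin 3 (new)  [load 21/28]
  20 → cabin 4 (new)  [load 20/28]
  14 → cabin 5 (new)  [load 14/28]
  12 → cabin 5  [load 26/28]
  7 → cabin 3  [load 28/28]
  6 → cabin 4  [load 26/28]
  6 → cabin 6 (new)  [load 6/28]
6 cabins opened.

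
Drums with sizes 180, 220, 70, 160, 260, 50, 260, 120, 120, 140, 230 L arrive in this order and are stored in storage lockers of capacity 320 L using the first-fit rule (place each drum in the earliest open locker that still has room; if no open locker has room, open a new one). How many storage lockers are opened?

  180 → locker 1 (new)  [load 180/320]
  220 → locker 2 (new)  [load 220/320]
  70 → locker 1  [load 250/320]
  160 → locker 3 (new)  [load 160/320]
  260 → locker 4 (new)  [load 260/320]
  50 → locker 1  [load 300/320]
  260 → locker 5 (new)  [load 260/320]
  120 → locker 3  [load 280/320]
  120 → locker 6 (new)  [load 120/320]
  140 → locker 6  [load 260/320]
  230 → locker 7 (new)  [load 230/320]
7 storage lockers opened.

7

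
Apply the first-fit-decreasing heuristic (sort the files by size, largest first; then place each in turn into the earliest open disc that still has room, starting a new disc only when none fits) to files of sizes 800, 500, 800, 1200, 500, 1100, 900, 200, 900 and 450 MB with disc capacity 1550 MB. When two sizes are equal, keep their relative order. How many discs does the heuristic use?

Sorted descending: 1200, 1100, 900, 900, 800, 800, 500, 500, 450, 200.
  1200 → disc 1 (new)  [load 1200/1550]
  1100 → disc 2 (new)  [load 1100/1550]
  900 → disc 3 (new)  [load 900/1550]
  900 → disc 4 (new)  [load 900/1550]
  800 → disc 5 (new)  [load 800/1550]
  800 → disc 6 (new)  [load 800/1550]
  500 → disc 3  [load 1400/1550]
  500 → disc 4  [load 1400/1550]
  450 → disc 2  [load 1550/1550]
  200 → disc 1  [load 1400/1550]
6 discs opened.

6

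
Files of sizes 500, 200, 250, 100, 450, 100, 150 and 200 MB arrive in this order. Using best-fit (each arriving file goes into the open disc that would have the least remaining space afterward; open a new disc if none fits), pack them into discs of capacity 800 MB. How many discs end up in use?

  500 → disc 1 (new)  [load 500/800]
  200 → disc 1  [load 700/800]
  250 → disc 2 (new)  [load 250/800]
  100 → disc 1  [load 800/800]
  450 → disc 2  [load 700/800]
  100 → disc 2  [load 800/800]
  150 → disc 3 (new)  [load 150/800]
  200 → disc 3  [load 350/800]
3 discs opened.

3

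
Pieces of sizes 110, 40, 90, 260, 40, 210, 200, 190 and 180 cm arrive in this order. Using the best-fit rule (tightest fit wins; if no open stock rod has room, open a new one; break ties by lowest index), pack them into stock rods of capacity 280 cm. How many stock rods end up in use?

6

  110 → stock rod 1 (new)  [load 110/280]
  40 → stock rod 1  [load 150/280]
  90 → stock rod 1  [load 240/280]
  260 → stock rod 2 (new)  [load 260/280]
  40 → stock rod 1  [load 280/280]
  210 → stock rod 3 (new)  [load 210/280]
  200 → stock rod 4 (new)  [load 200/280]
  190 → stock rod 5 (new)  [load 190/280]
  180 → stock rod 6 (new)  [load 180/280]
6 stock rods opened.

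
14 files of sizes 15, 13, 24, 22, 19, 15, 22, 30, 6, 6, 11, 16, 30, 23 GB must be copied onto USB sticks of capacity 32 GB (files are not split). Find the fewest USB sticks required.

Total = 30 + 30 + 24 + 23 + 22 + 22 + 19 + 16 + 15 + 15 + 13 + 11 + 6 + 6 = 252 GB.
Lower bound: ⌈252/32⌉ = 8 USB sticks.
A packing using 9 USB sticks:
  USB stick 1: 30 = 30
  USB stick 2: 30 = 30
  USB stick 3: 24 + 6 = 30
  USB stick 4: 23 + 6 = 29
  USB stick 5: 22 = 22
  USB stick 6: 22 = 22
  USB stick 7: 19 + 13 = 32
  USB stick 8: 16 + 15 = 31
  USB stick 9: 15 + 11 = 26
No arrangement into 8 USB sticks stays within capacity, so 9 is optimal.

9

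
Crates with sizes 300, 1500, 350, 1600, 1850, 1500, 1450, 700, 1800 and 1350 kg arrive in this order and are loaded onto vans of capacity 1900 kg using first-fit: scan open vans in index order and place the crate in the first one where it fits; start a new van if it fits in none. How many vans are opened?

  300 → van 1 (new)  [load 300/1900]
  1500 → van 1  [load 1800/1900]
  350 → van 2 (new)  [load 350/1900]
  1600 → van 3 (new)  [load 1600/1900]
  1850 → van 4 (new)  [load 1850/1900]
  1500 → van 2  [load 1850/1900]
  1450 → van 5 (new)  [load 1450/1900]
  700 → van 6 (new)  [load 700/1900]
  1800 → van 7 (new)  [load 1800/1900]
  1350 → van 8 (new)  [load 1350/1900]
8 vans opened.

8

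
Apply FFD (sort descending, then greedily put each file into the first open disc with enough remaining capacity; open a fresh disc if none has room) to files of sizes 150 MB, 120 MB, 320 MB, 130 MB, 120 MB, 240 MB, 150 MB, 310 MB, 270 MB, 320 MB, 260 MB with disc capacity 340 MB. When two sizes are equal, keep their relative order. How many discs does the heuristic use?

9

Sorted descending: 320, 320, 310, 270, 260, 240, 150, 150, 130, 120, 120.
  320 → disc 1 (new)  [load 320/340]
  320 → disc 2 (new)  [load 320/340]
  310 → disc 3 (new)  [load 310/340]
  270 → disc 4 (new)  [load 270/340]
  260 → disc 5 (new)  [load 260/340]
  240 → disc 6 (new)  [load 240/340]
  150 → disc 7 (new)  [load 150/340]
  150 → disc 7  [load 300/340]
  130 → disc 8 (new)  [load 130/340]
  120 → disc 8  [load 250/340]
  120 → disc 9 (new)  [load 120/340]
9 discs opened.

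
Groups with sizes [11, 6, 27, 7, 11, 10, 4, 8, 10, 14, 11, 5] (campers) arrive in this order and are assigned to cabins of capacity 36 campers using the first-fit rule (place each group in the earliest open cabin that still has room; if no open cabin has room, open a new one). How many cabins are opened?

4

  11 → cabin 1 (new)  [load 11/36]
  6 → cabin 1  [load 17/36]
  27 → cabin 2 (new)  [load 27/36]
  7 → cabin 1  [load 24/36]
  11 → cabin 1  [load 35/36]
  10 → cabin 3 (new)  [load 10/36]
  4 → cabin 2  [load 31/36]
  8 → cabin 3  [load 18/36]
  10 → cabin 3  [load 28/36]
  14 → cabin 4 (new)  [load 14/36]
  11 → cabin 4  [load 25/36]
  5 → cabin 2  [load 36/36]
4 cabins opened.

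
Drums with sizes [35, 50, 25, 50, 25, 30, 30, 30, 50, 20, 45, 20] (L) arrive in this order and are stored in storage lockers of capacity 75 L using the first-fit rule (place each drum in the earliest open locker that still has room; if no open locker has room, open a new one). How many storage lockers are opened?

6

  35 → locker 1 (new)  [load 35/75]
  50 → locker 2 (new)  [load 50/75]
  25 → locker 1  [load 60/75]
  50 → locker 3 (new)  [load 50/75]
  25 → locker 2  [load 75/75]
  30 → locker 4 (new)  [load 30/75]
  30 → locker 4  [load 60/75]
  30 → locker 5 (new)  [load 30/75]
  50 → locker 6 (new)  [load 50/75]
  20 → locker 3  [load 70/75]
  45 → locker 5  [load 75/75]
  20 → locker 6  [load 70/75]
6 storage lockers opened.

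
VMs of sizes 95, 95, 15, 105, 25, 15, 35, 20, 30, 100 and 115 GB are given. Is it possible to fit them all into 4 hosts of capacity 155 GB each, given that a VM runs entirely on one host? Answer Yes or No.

Total = 650 GB; ⌈650/155⌉ = 5.
At least 5 hosts are required, but only 4 are allowed.

No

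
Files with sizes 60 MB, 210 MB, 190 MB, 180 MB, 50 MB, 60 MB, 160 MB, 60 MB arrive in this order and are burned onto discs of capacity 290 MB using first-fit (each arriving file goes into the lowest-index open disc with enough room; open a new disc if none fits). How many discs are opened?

4

  60 → disc 1 (new)  [load 60/290]
  210 → disc 1  [load 270/290]
  190 → disc 2 (new)  [load 190/290]
  180 → disc 3 (new)  [load 180/290]
  50 → disc 2  [load 240/290]
  60 → disc 3  [load 240/290]
  160 → disc 4 (new)  [load 160/290]
  60 → disc 4  [load 220/290]
4 discs opened.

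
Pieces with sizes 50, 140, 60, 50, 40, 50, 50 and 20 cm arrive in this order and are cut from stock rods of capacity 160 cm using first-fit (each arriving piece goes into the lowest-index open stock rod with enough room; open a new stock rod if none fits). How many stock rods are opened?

3

  50 → stock rod 1 (new)  [load 50/160]
  140 → stock rod 2 (new)  [load 140/160]
  60 → stock rod 1  [load 110/160]
  50 → stock rod 1  [load 160/160]
  40 → stock rod 3 (new)  [load 40/160]
  50 → stock rod 3  [load 90/160]
  50 → stock rod 3  [load 140/160]
  20 → stock rod 2  [load 160/160]
3 stock rods opened.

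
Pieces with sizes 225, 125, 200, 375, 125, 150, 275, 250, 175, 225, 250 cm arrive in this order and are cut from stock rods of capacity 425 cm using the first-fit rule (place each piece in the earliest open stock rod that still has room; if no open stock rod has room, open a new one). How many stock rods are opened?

7

  225 → stock rod 1 (new)  [load 225/425]
  125 → stock rod 1  [load 350/425]
  200 → stock rod 2 (new)  [load 200/425]
  375 → stock rod 3 (new)  [load 375/425]
  125 → stock rod 2  [load 325/425]
  150 → stock rod 4 (new)  [load 150/425]
  275 → stock rod 4  [load 425/425]
  250 → stock rod 5 (new)  [load 250/425]
  175 → stock rod 5  [load 425/425]
  225 → stock rod 6 (new)  [load 225/425]
  250 → stock rod 7 (new)  [load 250/425]
7 stock rods opened.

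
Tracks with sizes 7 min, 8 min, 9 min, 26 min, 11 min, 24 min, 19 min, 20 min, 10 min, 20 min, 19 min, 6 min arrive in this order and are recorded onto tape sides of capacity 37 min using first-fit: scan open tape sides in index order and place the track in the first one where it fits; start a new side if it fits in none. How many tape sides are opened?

7

  7 → side 1 (new)  [load 7/37]
  8 → side 1  [load 15/37]
  9 → side 1  [load 24/37]
  26 → side 2 (new)  [load 26/37]
  11 → side 1  [load 35/37]
  24 → side 3 (new)  [load 24/37]
  19 → side 4 (new)  [load 19/37]
  20 → side 5 (new)  [load 20/37]
  10 → side 2  [load 36/37]
  20 → side 6 (new)  [load 20/37]
  19 → side 7 (new)  [load 19/37]
  6 → side 3  [load 30/37]
7 tape sides opened.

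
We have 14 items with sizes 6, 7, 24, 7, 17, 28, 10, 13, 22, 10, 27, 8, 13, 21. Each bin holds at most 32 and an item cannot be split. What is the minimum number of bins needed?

Total = 28 + 27 + 24 + 22 + 21 + 17 + 13 + 13 + 10 + 10 + 8 + 7 + 7 + 6 = 213.
Lower bound: ⌈213/32⌉ = 7 bins.
A packing using 7 bins:
  bin 1: 28 = 28
  bin 2: 27 = 27
  bin 3: 24 + 8 = 32
  bin 4: 22 + 10 = 32
  bin 5: 21 + 10 = 31
  bin 6: 17 + 7 + 7 = 31
  bin 7: 13 + 13 + 6 = 32
This matches the lower bound, so 7 is optimal.

7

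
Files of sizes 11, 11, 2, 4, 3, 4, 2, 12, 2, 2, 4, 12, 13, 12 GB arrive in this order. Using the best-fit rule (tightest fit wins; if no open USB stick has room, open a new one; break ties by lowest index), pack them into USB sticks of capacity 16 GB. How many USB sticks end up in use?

  11 → USB stick 1 (new)  [load 11/16]
  11 → USB stick 2 (new)  [load 11/16]
  2 → USB stick 1  [load 13/16]
  4 → USB stick 2  [load 15/16]
  3 → USB stick 1  [load 16/16]
  4 → USB stick 3 (new)  [load 4/16]
  2 → USB stick 3  [load 6/16]
  12 → USB stick 4 (new)  [load 12/16]
  2 → USB stick 4  [load 14/16]
  2 → USB stick 4  [load 16/16]
  4 → USB stick 3  [load 10/16]
  12 → USB stick 5 (new)  [load 12/16]
  13 → USB stick 6 (new)  [load 13/16]
  12 → USB stick 7 (new)  [load 12/16]
7 USB sticks opened.

7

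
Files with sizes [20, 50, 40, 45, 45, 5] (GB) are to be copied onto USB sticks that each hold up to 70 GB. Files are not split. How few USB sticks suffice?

4

Total = 50 + 45 + 45 + 40 + 20 + 5 = 205 GB.
Lower bound: ⌈205/70⌉ = 3 USB sticks.
Also, 4 files each exceed 35 GB, and no two of those can share a USB stick, so at least 4 USB sticks are needed.
A packing using 4 USB sticks:
  USB stick 1: 50 + 20 = 70
  USB stick 2: 45 + 5 = 50
  USB stick 3: 45 = 45
  USB stick 4: 40 = 40
This matches the lower bound, so 4 is optimal.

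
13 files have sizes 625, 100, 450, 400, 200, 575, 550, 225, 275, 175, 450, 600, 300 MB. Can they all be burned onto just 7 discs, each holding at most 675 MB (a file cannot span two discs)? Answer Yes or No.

No

Total = 4925 MB; ⌈4925/675⌉ = 8.
At least 8 discs are required, but only 7 are allowed.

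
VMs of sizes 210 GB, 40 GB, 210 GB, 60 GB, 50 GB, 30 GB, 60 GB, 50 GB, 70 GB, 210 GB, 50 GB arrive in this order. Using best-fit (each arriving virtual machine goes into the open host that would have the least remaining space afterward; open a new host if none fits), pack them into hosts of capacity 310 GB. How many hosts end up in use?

  210 → host 1 (new)  [load 210/310]
  40 → host 1  [load 250/310]
  210 → host 2 (new)  [load 210/310]
  60 → host 1  [load 310/310]
  50 → host 2  [load 260/310]
  30 → host 2  [load 290/310]
  60 → host 3 (new)  [load 60/310]
  50 → host 3  [load 110/310]
  70 → host 3  [load 180/310]
  210 → host 4 (new)  [load 210/310]
  50 → host 4  [load 260/310]
4 hosts opened.

4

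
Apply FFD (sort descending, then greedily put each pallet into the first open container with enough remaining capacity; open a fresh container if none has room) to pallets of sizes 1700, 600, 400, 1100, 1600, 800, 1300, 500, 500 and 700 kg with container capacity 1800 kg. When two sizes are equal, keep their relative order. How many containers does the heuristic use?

6

Sorted descending: 1700, 1600, 1300, 1100, 800, 700, 600, 500, 500, 400.
  1700 → container 1 (new)  [load 1700/1800]
  1600 → container 2 (new)  [load 1600/1800]
  1300 → container 3 (new)  [load 1300/1800]
  1100 → container 4 (new)  [load 1100/1800]
  800 → container 5 (new)  [load 800/1800]
  700 → container 4  [load 1800/1800]
  600 → container 5  [load 1400/1800]
  500 → container 3  [load 1800/1800]
  500 → container 6 (new)  [load 500/1800]
  400 → container 5  [load 1800/1800]
6 containers opened.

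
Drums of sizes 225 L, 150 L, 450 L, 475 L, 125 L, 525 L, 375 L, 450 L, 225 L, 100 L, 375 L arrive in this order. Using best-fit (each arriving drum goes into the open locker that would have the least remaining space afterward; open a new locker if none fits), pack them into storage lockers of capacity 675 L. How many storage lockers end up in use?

7

  225 → locker 1 (new)  [load 225/675]
  150 → locker 1  [load 375/675]
  450 → locker 2 (new)  [load 450/675]
  475 → locker 3 (new)  [load 475/675]
  125 → locker 3  [load 600/675]
  525 → locker 4 (new)  [load 525/675]
  375 → locker 5 (new)  [load 375/675]
  450 → locker 6 (new)  [load 450/675]
  225 → locker 2  [load 675/675]
  100 → locker 4  [load 625/675]
  375 → locker 7 (new)  [load 375/675]
7 storage lockers opened.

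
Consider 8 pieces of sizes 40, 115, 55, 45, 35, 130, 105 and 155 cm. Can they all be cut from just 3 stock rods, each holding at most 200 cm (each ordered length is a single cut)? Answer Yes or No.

No

Total = 680 cm; ⌈680/200⌉ = 4.
At least 4 stock rods are required, but only 3 are allowed.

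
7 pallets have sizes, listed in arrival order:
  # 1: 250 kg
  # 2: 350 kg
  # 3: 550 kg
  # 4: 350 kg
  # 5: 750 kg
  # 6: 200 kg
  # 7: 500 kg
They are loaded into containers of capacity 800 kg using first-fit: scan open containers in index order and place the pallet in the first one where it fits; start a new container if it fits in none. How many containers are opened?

  250 → container 1 (new)  [load 250/800]
  350 → container 1  [load 600/800]
  550 → container 2 (new)  [load 550/800]
  350 → container 3 (new)  [load 350/800]
  750 → container 4 (new)  [load 750/800]
  200 → container 1  [load 800/800]
  500 → container 5 (new)  [load 500/800]
5 containers opened.

5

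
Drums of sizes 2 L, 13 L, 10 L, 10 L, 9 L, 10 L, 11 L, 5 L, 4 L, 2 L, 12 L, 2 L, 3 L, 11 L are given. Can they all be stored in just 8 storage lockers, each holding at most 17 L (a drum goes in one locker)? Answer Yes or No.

A valid assignment using 8 storage lockers:
  locker 1: 13 + 4 = 17
  locker 2: 12 + 5 = 17
  locker 3: 11 + 3 + 2 = 16
  locker 4: 11 + 2 + 2 = 15
  locker 5: 10 = 10
  locker 6: 10 = 10
  locker 7: 10 = 10
  locker 8: 9 = 9
Every load is within 17 L, so 8 storage lockers suffice.

Yes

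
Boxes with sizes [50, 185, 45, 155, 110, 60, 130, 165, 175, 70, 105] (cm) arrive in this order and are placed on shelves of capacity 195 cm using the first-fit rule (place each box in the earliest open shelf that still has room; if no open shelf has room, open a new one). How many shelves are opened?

  50 → shelf 1 (new)  [load 50/195]
  185 → shelf 2 (new)  [load 185/195]
  45 → shelf 1  [load 95/195]
  155 → shelf 3 (new)  [load 155/195]
  110 → shelf 4 (new)  [load 110/195]
  60 → shelf 1  [load 155/195]
  130 → shelf 5 (new)  [load 130/195]
  165 → shelf 6 (new)  [load 165/195]
  175 → shelf 7 (new)  [load 175/195]
  70 → shelf 4  [load 180/195]
  105 → shelf 8 (new)  [load 105/195]
8 shelves opened.

8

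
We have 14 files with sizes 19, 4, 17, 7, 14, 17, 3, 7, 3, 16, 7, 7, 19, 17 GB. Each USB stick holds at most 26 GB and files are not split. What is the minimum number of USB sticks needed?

7

Total = 19 + 19 + 17 + 17 + 17 + 16 + 14 + 7 + 7 + 7 + 7 + 4 + 3 + 3 = 157 GB.
Lower bound: ⌈157/26⌉ = 7 USB sticks.
A packing using 7 USB sticks:
  USB stick 1: 19 + 7 = 26
  USB stick 2: 19 + 7 = 26
  USB stick 3: 17 + 7 = 24
  USB stick 4: 17 + 7 = 24
  USB stick 5: 17 + 4 + 3 = 24
  USB stick 6: 16 + 3 = 19
  USB stick 7: 14 = 14
This matches the lower bound, so 7 is optimal.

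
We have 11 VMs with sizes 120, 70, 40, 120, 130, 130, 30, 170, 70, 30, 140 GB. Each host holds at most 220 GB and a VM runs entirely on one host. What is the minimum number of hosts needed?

Total = 170 + 140 + 130 + 130 + 120 + 120 + 70 + 70 + 40 + 30 + 30 = 1050 GB.
Lower bound: ⌈1050/220⌉ = 5 hosts.
Also, 6 VMs each exceed 110 GB, and no two of those can share a host, so at least 6 hosts are needed.
A packing using 6 hosts:
  host 1: 170 + 40 = 210
  host 2: 140 + 70 = 210
  host 3: 130 + 70 = 200
  host 4: 130 + 30 + 30 = 190
  host 5: 120 = 120
  host 6: 120 = 120
This matches the lower bound, so 6 is optimal.

6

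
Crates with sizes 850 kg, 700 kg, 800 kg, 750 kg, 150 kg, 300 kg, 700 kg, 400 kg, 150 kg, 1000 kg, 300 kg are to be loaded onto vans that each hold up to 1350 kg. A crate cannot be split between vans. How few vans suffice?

Total = 1000 + 850 + 800 + 750 + 700 + 700 + 400 + 300 + 300 + 150 + 150 = 6100 kg.
Lower bound: ⌈6100/1350⌉ = 5 vans.
Also, 6 crates each exceed 675 kg, and no two of those can share a van, so at least 6 vans are needed.
A packing using 6 vans:
  van 1: 1000 + 300 = 1300
  van 2: 850 + 400 = 1250
  van 3: 800 + 300 + 150 = 1250
  van 4: 750 + 150 = 900
  van 5: 700 = 700
  van 6: 700 = 700
This matches the lower bound, so 6 is optimal.

6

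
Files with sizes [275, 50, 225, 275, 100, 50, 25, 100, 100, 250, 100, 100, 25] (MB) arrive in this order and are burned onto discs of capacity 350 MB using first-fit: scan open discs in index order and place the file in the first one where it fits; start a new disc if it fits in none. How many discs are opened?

  275 → disc 1 (new)  [load 275/350]
  50 → disc 1  [load 325/350]
  225 → disc 2 (new)  [load 225/350]
  275 → disc 3 (new)  [load 275/350]
  100 → disc 2  [load 325/350]
  50 → disc 3  [load 325/350]
  25 → disc 1  [load 350/350]
  100 → disc 4 (new)  [load 100/350]
  100 → disc 4  [load 200/350]
  250 → disc 5 (new)  [load 250/350]
  100 → disc 4  [load 300/350]
  100 → disc 5  [load 350/350]
  25 → disc 2  [load 350/350]
5 discs opened.

5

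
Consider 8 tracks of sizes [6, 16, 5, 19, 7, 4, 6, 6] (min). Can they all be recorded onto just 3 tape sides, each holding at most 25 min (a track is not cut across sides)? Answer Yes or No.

Yes

A valid assignment using 3 tape sides:
  side 1: 19 + 6 = 25
  side 2: 16 + 7 = 23
  side 3: 6 + 6 + 5 + 4 = 21
Every load is within 25 min, so 3 tape sides suffice.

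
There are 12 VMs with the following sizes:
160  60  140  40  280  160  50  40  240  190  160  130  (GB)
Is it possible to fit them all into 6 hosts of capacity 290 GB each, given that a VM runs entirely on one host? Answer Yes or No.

No

Total = 1650 GB; ⌈1650/290⌉ = 6.
The bound of 6 does not rule out 6, but exhaustive search shows no assignment into 6 hosts of capacity 290 GB exists — the minimum is 7.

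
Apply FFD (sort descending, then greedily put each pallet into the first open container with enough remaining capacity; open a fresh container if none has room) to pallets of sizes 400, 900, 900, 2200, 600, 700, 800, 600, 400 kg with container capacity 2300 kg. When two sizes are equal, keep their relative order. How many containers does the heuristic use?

Sorted descending: 2200, 900, 900, 800, 700, 600, 600, 400, 400.
  2200 → container 1 (new)  [load 2200/2300]
  900 → container 2 (new)  [load 900/2300]
  900 → container 2  [load 1800/2300]
  800 → container 3 (new)  [load 800/2300]
  700 → container 3  [load 1500/2300]
  600 → container 3  [load 2100/2300]
  600 → container 4 (new)  [load 600/2300]
  400 → container 2  [load 2200/2300]
  400 → container 4  [load 1000/2300]
4 containers opened.

4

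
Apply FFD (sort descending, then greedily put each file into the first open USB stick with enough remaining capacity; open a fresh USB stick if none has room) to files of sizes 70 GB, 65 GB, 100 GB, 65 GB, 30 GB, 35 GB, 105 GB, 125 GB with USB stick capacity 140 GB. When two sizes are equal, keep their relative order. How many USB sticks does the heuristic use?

Sorted descending: 125, 105, 100, 70, 65, 65, 35, 30.
  125 → USB stick 1 (new)  [load 125/140]
  105 → USB stick 2 (new)  [load 105/140]
  100 → USB stick 3 (new)  [load 100/140]
  70 → USB stick 4 (new)  [load 70/140]
  65 → USB stick 4  [load 135/140]
  65 → USB stick 5 (new)  [load 65/140]
  35 → USB stick 2  [load 140/140]
  30 → USB stick 3  [load 130/140]
5 USB sticks opened.

5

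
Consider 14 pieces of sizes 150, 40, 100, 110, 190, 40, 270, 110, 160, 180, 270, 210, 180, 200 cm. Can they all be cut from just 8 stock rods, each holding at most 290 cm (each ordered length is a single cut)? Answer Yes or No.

Total = 2210 cm; ⌈2210/290⌉ = 8.
9 pieces each exceed half the capacity and cannot share a stock rod, forcing at least 9 stock rods.
At least 9 stock rods are required, but only 8 are allowed.

No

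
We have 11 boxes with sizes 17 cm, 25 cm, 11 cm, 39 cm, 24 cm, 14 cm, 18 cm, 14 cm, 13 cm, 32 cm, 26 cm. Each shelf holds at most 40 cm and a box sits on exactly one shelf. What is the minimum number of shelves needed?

7

Total = 39 + 32 + 26 + 25 + 24 + 18 + 17 + 14 + 14 + 13 + 11 = 233 cm.
Lower bound: ⌈233/40⌉ = 6 shelves.
A packing using 7 shelves:
  shelf 1: 39 = 39
  shelf 2: 32 = 32
  shelf 3: 26 + 14 = 40
  shelf 4: 25 + 14 = 39
  shelf 5: 24 + 13 = 37
  shelf 6: 18 + 17 = 35
  shelf 7: 11 = 11
No arrangement into 6 shelves stays within capacity, so 7 is optimal.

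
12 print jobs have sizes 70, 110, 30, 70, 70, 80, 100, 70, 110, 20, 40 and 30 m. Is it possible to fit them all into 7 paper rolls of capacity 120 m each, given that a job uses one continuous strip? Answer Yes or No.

Total = 800 m; ⌈800/120⌉ = 7.
8 print jobs each exceed half the capacity and cannot share a roll, forcing at least 8 paper rolls.
At least 8 paper rolls are required, but only 7 are allowed.

No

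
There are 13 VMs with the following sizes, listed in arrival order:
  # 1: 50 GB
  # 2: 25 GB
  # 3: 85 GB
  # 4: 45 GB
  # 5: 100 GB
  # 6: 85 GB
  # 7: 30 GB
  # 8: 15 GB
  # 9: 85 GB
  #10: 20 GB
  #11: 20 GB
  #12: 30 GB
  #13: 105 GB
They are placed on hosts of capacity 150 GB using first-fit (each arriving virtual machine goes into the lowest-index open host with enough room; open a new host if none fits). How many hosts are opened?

6

  50 → host 1 (new)  [load 50/150]
  25 → host 1  [load 75/150]
  85 → host 2 (new)  [load 85/150]
  45 → host 1  [load 120/150]
  100 → host 3 (new)  [load 100/150]
  85 → host 4 (new)  [load 85/150]
  30 → host 1  [load 150/150]
  15 → host 2  [load 100/150]
  85 → host 5 (new)  [load 85/150]
  20 → host 2  [load 120/150]
  20 → host 2  [load 140/150]
  30 → host 3  [load 130/150]
  105 → host 6 (new)  [load 105/150]
6 hosts opened.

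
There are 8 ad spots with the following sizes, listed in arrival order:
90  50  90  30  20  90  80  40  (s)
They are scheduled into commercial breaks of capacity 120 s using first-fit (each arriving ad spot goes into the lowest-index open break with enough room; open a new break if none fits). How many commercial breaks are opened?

  90 → break 1 (new)  [load 90/120]
  50 → break 2 (new)  [load 50/120]
  90 → break 3 (new)  [load 90/120]
  30 → break 1  [load 120/120]
  20 → break 2  [load 70/120]
  90 → break 4 (new)  [load 90/120]
  80 → break 5 (new)  [load 80/120]
  40 → break 2  [load 110/120]
5 commercial breaks opened.

5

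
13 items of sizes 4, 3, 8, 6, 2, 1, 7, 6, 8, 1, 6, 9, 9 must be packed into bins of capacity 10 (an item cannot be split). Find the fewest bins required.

8

Total = 9 + 9 + 8 + 8 + 7 + 6 + 6 + 6 + 4 + 3 + 2 + 1 + 1 = 70.
Lower bound: ⌈70/10⌉ = 7 bins.
Also, 8 items each exceed 5, and no two of those can share a bin, so at least 8 bins are needed.
A packing using 8 bins:
  bin 1: 9 + 1 = 10
  bin 2: 9 + 1 = 10
  bin 3: 8 + 2 = 10
  bin 4: 8 = 8
  bin 5: 7 + 3 = 10
  bin 6: 6 + 4 = 10
  bin 7: 6 = 6
  bin 8: 6 = 6
This matches the lower bound, so 8 is optimal.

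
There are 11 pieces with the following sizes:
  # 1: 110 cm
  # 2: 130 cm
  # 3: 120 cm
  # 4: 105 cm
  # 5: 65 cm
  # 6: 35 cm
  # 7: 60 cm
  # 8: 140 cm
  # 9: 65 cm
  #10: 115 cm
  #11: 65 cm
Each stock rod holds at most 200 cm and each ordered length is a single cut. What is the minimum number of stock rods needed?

Total = 140 + 130 + 120 + 115 + 110 + 105 + 65 + 65 + 65 + 60 + 35 = 1010 cm.
Lower bound: ⌈1010/200⌉ = 6 stock rods.
A packing using 6 stock rods:
  stock rod 1: 140 + 60 = 200
  stock rod 2: 130 + 65 = 195
  stock rod 3: 120 + 65 = 185
  stock rod 4: 115 + 65 = 180
  stock rod 5: 110 + 35 = 145
  stock rod 6: 105 = 105
This matches the lower bound, so 6 is optimal.

6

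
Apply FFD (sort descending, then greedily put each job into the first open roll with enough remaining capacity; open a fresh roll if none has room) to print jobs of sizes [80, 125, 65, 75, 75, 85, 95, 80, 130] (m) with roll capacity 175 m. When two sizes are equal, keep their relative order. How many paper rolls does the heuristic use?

6

Sorted descending: 130, 125, 95, 85, 80, 80, 75, 75, 65.
  130 → roll 1 (new)  [load 130/175]
  125 → roll 2 (new)  [load 125/175]
  95 → roll 3 (new)  [load 95/175]
  85 → roll 4 (new)  [load 85/175]
  80 → roll 3  [load 175/175]
  80 → roll 4  [load 165/175]
  75 → roll 5 (new)  [load 75/175]
  75 → roll 5  [load 150/175]
  65 → roll 6 (new)  [load 65/175]
6 paper rolls opened.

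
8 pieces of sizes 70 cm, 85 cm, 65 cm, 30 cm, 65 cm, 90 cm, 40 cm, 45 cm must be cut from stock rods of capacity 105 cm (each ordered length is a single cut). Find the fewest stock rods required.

Total = 90 + 85 + 70 + 65 + 65 + 45 + 40 + 30 = 490 cm.
Lower bound: ⌈490/105⌉ = 5 stock rods.
A packing using 6 stock rods:
  stock rod 1: 90 = 90
  stock rod 2: 85 = 85
  stock rod 3: 70 + 30 = 100
  stock rod 4: 65 + 40 = 105
  stock rod 5: 65 = 65
  stock rod 6: 45 = 45
No arrangement into 5 stock rods stays within capacity, so 6 is optimal.

6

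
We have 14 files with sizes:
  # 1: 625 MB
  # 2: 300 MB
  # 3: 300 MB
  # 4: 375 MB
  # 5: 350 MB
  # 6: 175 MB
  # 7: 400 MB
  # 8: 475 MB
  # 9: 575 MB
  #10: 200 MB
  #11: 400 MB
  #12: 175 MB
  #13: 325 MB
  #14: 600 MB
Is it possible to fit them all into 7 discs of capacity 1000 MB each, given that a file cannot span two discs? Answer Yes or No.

Yes

A valid assignment using 6 discs:
  disc 1: 625 + 375 = 1000
  disc 2: 600 + 400 = 1000
  disc 3: 575 + 400 = 975
  disc 4: 475 + 350 + 175 = 1000
  disc 5: 325 + 300 + 300 = 925
  disc 6: 200 + 175 = 375
That uses only 6 ≤ 7, so 7 discs are enough.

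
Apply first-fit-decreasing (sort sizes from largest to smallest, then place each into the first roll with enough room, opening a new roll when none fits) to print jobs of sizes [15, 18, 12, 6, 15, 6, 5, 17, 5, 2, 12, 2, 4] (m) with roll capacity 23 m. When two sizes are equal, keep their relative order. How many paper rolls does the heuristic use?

Sorted descending: 18, 17, 15, 15, 12, 12, 6, 6, 5, 5, 4, 2, 2.
  18 → roll 1 (new)  [load 18/23]
  17 → roll 2 (new)  [load 17/23]
  15 → roll 3 (new)  [load 15/23]
  15 → roll 4 (new)  [load 15/23]
  12 → roll 5 (new)  [load 12/23]
  12 → roll 6 (new)  [load 12/23]
  6 → roll 2  [load 23/23]
  6 → roll 3  [load 21/23]
  5 → roll 1  [load 23/23]
  5 → roll 4  [load 20/23]
  4 → roll 5  [load 16/23]
  2 → roll 3  [load 23/23]
  2 → roll 4  [load 22/23]
6 paper rolls opened.

6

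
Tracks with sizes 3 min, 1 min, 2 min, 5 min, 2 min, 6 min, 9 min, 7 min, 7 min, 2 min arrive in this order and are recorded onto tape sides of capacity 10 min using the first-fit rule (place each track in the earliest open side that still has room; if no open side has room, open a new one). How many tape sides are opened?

6

  3 → side 1 (new)  [load 3/10]
  1 → side 1  [load 4/10]
  2 → side 1  [load 6/10]
  5 → side 2 (new)  [load 5/10]
  2 → side 1  [load 8/10]
  6 → side 3 (new)  [load 6/10]
  9 → side 4 (new)  [load 9/10]
  7 → side 5 (new)  [load 7/10]
  7 → side 6 (new)  [load 7/10]
  2 → side 1  [load 10/10]
6 tape sides opened.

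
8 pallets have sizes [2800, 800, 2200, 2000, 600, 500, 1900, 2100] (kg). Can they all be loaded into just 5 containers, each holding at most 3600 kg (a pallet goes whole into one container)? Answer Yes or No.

Yes

A valid assignment using 5 containers:
  container 1: 2800 + 800 = 3600
  container 2: 2200 + 600 + 500 = 3300
  container 3: 2100 = 2100
  container 4: 2000 = 2000
  container 5: 1900 = 1900
Every load is within 3600 kg, so 5 containers suffice.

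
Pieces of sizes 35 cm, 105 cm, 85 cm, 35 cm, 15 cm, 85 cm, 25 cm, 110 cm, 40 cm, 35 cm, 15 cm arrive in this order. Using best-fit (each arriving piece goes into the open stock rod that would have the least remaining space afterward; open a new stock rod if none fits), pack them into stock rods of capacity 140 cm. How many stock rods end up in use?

  35 → stock rod 1 (new)  [load 35/140]
  105 → stock rod 1  [load 140/140]
  85 → stock rod 2 (new)  [load 85/140]
  35 → stock rod 2  [load 120/140]
  15 → stock rod 2  [load 135/140]
  85 → stock rod 3 (new)  [load 85/140]
  25 → stock rod 3  [load 110/140]
  110 → stock rod 4 (new)  [load 110/140]
  40 → stock rod 5 (new)  [load 40/140]
  35 → stock rod 5  [load 75/140]
  15 → stock rod 3  [load 125/140]
5 stock rods opened.

5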